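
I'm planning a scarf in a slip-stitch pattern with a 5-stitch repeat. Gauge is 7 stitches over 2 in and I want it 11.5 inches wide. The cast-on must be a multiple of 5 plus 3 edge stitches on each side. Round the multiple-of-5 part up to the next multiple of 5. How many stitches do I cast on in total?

41 stitches.

7 / 2 = 3.5 sts per inch.
11.5 × 3.5 = 40.25 sts.
Less 6 edge sts → 34.25 for the repeat.
Next multiple of 5: 35.
Add back 6 edge sts → 41.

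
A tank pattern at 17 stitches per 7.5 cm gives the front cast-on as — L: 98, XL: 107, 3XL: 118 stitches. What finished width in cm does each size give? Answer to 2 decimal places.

17/7.5 = 2.267 sts per cm.
L: 98 / 2.267 = 43.235 → 43.24 cm.
XL: 107 / 2.267 = 47.206 → 47.21 cm.
3XL: 118 / 2.267 = 52.059 → 52.06 cm.

L 43.24 cm; XL 47.21 cm; 3XL 52.06 cm.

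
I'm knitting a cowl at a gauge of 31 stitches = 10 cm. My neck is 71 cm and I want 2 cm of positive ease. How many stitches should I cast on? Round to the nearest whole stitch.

226 stitches.

Finished = 71 + 2 = 73 cm.
31 / 10 = 3.1 sts per cm.
73.00 × 3.1 = 226.30 sts.
→ 226 sts.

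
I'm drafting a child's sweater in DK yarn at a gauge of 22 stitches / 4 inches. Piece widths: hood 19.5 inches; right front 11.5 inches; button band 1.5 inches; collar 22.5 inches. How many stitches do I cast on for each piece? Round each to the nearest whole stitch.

hood 107; right front 63; button band 8; collar 124.

Rate = 22/4 = 5.5 sts per in.
hood: 19.5 × 5.5 = 107.25 → 107.
right front: 11.5 × 5.5 = 63.25 → 63.
button band: 1.5 × 5.5 = 8.25 → 8.
collar: 22.5 × 5.5 = 123.75 → 124.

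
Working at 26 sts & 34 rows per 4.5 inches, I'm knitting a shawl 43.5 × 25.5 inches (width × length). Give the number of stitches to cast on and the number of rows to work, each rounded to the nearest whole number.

Cast on 251 stitches and work 193 rows.

Stitch gauge = 26/4.5 = 5.778 sts/in; 43.5 × 5.778 = 251.33 → 251 sts.
Row gauge = 34/4.5 = 7.556 rows/in; 25.5 × 7.556 = 192.67 → 193 rows.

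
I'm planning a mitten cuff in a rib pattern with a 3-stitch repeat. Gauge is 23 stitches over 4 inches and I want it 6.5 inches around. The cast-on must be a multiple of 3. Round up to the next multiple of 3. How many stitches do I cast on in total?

CO 39 sts.

23 / 4 = 5.75 sts per inch.
6.5 × 5.75 = 37.38 sts.
Next multiple of 3: 39.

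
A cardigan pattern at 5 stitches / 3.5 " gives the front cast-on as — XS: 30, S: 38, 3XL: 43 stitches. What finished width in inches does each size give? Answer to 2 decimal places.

XS 21.00 inches; S 26.60 inches; 3XL 30.10 inches.

5/3.5 = 1.429 sts per in.
XS: 30 / 1.429 = 21.000 → 21.00 in.
S: 38 / 1.429 = 26.600 → 26.60 in.
3XL: 43 / 1.429 = 30.100 → 30.10 in.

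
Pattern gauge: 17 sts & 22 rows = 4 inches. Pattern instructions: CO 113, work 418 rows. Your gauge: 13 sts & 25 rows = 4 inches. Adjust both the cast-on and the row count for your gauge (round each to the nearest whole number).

Cast on 86 stitches; work 475 rows.

Stitches: 113 × 13/17 = 86.41 → 86.
Rows: 418 × 25/22 = 475.00 → 475.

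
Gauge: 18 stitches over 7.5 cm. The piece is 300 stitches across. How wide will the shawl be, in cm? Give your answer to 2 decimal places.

18 stitches / 7.5 cm = 2.4 stitches per cm.
300 / 2.4 = 125.000 cm.

125.00 cm.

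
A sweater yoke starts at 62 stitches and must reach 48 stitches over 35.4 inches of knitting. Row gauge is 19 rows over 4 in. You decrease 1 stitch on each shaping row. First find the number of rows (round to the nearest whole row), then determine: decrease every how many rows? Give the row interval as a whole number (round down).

Rows = 35.4 × 4.75 = 168.2 → 168 rows.
Stitches to remove: 14 → 14 shaping rows (at 1 st each).
168 / 14 = 12.00 → every 12 rows.

Decrease every 12th row.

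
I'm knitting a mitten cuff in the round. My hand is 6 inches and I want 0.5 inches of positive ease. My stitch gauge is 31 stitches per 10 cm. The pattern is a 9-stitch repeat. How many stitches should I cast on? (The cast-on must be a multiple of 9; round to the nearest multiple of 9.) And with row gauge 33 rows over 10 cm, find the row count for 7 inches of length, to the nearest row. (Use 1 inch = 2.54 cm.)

Finished = 6 + 0.5 = 6.5 inches.
6.5 inches × 2.54 = 16.51 cm.
31/10 = 3.1 sts per cm; 16.51 × 3.1 = 51.18 sts.
Nearest multiple of 9 → 54.
7 inches = 17.78 cm; × 3.3 = 58.67 → 59 rows.

Cast on 54 stitches; work 59 rows.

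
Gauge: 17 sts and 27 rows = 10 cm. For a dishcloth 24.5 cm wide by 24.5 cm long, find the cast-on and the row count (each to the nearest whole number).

Cast on 42 stitches and work 66 rows.

Stitch gauge = 17/10 = 1.7 sts/cm; 24.5 × 1.7 = 41.65 → 42 sts.
Row gauge = 27/10 = 2.7 rows/cm; 24.5 × 2.7 = 66.15 → 66 rows.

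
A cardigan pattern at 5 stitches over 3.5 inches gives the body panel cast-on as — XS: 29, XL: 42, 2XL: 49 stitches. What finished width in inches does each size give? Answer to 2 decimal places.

XS 20.30 inches; XL 29.40 inches; 2XL 34.30 inches.

5/3.5 = 1.429 sts per in.
XS: 29 / 1.429 = 20.300 → 20.30 in.
XL: 42 / 1.429 = 29.400 → 29.40 in.
2XL: 49 / 1.429 = 34.300 → 34.30 in.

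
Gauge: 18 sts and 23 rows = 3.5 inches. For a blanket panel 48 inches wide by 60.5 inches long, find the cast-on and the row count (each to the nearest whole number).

Stitch gauge = 18/3.5 = 5.143 sts/in; 48 × 5.143 = 246.86 → 247 sts.
Row gauge = 23/3.5 = 6.571 rows/in; 60.5 × 6.571 = 397.57 → 398 rows.

Cast on 247 stitches and work 398 rows.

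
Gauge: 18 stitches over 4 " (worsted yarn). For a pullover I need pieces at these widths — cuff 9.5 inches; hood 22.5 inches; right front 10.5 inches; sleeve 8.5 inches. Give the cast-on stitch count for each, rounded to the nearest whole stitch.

Rate = 18/4 = 4.5 sts per in.
cuff: 9.5 × 4.5 = 42.75 → 43.
hood: 22.5 × 4.5 = 101.25 → 101.
right front: 10.5 × 4.5 = 47.25 → 47.
sleeve: 8.5 × 4.5 = 38.25 → 38.

cuff 43; hood 101; right front 47; sleeve 38.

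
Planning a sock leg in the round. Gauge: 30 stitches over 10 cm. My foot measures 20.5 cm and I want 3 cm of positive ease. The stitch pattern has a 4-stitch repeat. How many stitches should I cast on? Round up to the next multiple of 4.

CO 72 sts.

Finished = 20.5 + 3 = 23.5 cm.
30 / 10 = 3 sts/cm.
23.5 × 3 = 70.50 sts.
Next multiple of 4: 72.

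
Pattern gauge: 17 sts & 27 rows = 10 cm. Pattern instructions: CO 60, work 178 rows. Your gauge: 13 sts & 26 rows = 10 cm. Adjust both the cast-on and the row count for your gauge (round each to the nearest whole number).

Cast on 46 stitches; work 171 rows.

Stitches: 60 × 13/17 = 45.88 → 46.
Rows: 178 × 26/27 = 171.41 → 171.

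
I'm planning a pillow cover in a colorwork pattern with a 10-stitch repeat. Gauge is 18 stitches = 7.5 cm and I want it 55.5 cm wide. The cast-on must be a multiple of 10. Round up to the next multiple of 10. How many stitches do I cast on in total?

18 / 7.5 = 2.4 sts per cm.
55.5 × 2.4 = 133.20 sts.
Next multiple of 10: 140.

140 stitches.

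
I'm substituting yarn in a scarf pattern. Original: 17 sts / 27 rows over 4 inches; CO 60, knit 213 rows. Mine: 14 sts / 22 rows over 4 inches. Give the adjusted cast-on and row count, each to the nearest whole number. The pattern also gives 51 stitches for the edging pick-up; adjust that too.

Cast on 49 stitches; work 174 rows; edging pick-up 42 stitches.

Stitches: 60 × 14/17 = 49.41 → 49.
Rows: 213 × 22/27 = 173.56 → 174.
edging pick-up: 51 × 14/17 = 42.00 → 42.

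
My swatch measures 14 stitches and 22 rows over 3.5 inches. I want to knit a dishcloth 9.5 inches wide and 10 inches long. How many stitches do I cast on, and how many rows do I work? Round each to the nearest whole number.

Cast on 38 stitches and work 63 rows.

Stitch gauge = 14/3.5 = 4 sts/in; 9.5 × 4 = 38.00 → 38 sts.
Row gauge = 22/3.5 = 6.286 rows/in; 10 × 6.286 = 62.86 → 63 rows.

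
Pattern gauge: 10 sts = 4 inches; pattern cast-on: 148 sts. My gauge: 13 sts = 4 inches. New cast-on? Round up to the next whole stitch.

193 stitches.

Scale factor = 13 / 10 = 1.300.
148 × 13 / 10 = 192.40 sts.
→ 193 sts.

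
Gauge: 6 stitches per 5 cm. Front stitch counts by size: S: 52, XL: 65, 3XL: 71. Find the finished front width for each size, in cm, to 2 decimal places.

S 43.33 cm; XL 54.17 cm; 3XL 59.17 cm.

6/5 = 1.2 sts per cm.
S: 52 / 1.2 = 43.333 → 43.33 cm.
XL: 65 / 1.2 = 54.167 → 54.17 cm.
3XL: 71 / 1.2 = 59.167 → 59.17 cm.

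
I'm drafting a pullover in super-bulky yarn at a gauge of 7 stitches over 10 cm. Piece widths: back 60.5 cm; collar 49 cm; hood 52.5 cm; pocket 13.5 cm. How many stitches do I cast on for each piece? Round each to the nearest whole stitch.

back 42; collar 34; hood 37; pocket 9.

Rate = 7/10 = 0.7 sts per cm.
back: 60.5 × 0.7 = 42.35 → 42.
collar: 49 × 0.7 = 34.30 → 34.
hood: 52.5 × 0.7 = 36.75 → 37.
pocket: 13.5 × 0.7 = 9.45 → 9.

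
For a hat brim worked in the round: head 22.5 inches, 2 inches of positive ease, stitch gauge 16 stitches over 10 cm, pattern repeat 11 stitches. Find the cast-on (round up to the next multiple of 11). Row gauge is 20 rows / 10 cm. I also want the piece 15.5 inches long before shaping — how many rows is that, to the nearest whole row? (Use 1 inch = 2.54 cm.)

Finished = 22.5 + 2 = 24.5 inches.
24.5 inches × 2.54 = 62.23 cm.
16/10 = 1.6 sts per cm; 62.23 × 1.6 = 99.57 sts.
Next multiple of 11 → 110.
15.5 inches = 39.37 cm; × 2 = 78.74 → 79 rows.

Cast on 110 stitches; work 79 rows.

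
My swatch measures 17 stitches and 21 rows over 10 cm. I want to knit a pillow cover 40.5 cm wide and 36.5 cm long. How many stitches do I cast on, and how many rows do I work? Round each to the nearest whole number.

Cast on 69 stitches and work 77 rows.

Stitch gauge = 17/10 = 1.7 sts/cm; 40.5 × 1.7 = 68.85 → 69 sts.
Row gauge = 21/10 = 2.1 rows/cm; 36.5 × 2.1 = 76.65 → 77 rows.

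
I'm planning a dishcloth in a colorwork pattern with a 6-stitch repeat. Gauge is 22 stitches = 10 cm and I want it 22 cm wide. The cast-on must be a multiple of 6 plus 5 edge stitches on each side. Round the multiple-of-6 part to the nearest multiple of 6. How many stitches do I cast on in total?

22 / 10 = 2.2 sts per cm.
22 × 2.2 = 48.40 sts.
Less 10 edge sts → 38.40 for the repeat.
Nearest multiple of 6: 36.
Add back 10 edge sts → 46.

Cast on 46 stitches.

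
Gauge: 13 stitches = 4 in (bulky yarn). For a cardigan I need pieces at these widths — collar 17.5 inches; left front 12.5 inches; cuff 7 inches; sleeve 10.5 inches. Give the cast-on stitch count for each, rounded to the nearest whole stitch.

Rate = 13/4 = 3.25 sts per in.
collar: 17.5 × 3.25 = 56.88 → 57.
left front: 12.5 × 3.25 = 40.62 → 41.
cuff: 7 × 3.25 = 22.75 → 23.
sleeve: 10.5 × 3.25 = 34.12 → 34.

collar 57; left front 41; cuff 23; sleeve 34.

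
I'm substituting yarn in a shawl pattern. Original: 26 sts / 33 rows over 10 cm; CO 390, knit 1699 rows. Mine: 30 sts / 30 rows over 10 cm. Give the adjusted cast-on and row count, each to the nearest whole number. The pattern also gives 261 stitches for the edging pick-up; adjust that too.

Stitches: 390 × 30/26 = 450.00 → 450.
Rows: 1699 × 30/33 = 1544.55 → 1545.
edging pick-up: 261 × 30/26 = 301.15 → 301.

Cast on 450 stitches; work 1545 rows; edging pick-up 301 stitches.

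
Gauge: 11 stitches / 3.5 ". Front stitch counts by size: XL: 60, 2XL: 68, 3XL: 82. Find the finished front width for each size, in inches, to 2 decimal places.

11/3.5 = 3.143 sts per in.
XL: 60 / 3.143 = 19.091 → 19.09 in.
2XL: 68 / 3.143 = 21.636 → 21.64 in.
3XL: 82 / 3.143 = 26.091 → 26.09 in.

XL 19.09 inches; 2XL 21.64 inches; 3XL 26.09 inches.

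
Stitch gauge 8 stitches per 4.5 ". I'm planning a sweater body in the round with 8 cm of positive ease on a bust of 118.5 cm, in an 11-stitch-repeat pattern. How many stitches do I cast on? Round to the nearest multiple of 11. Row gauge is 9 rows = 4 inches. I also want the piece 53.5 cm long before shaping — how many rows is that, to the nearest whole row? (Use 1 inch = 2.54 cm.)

Finished = 118.5 + 8 = 126.5 cm.
126.5 cm × 1/2.54 = 49.80 inches.
8/4.5 = 1.778 sts per in; 49.80 × 1.778 = 88.54 sts.
Nearest multiple of 11 → 88.
53.5 cm = 21.06 inches; × 2.25 = 47.39 → 47 rows.

Cast on 88 stitches; work 47 rows.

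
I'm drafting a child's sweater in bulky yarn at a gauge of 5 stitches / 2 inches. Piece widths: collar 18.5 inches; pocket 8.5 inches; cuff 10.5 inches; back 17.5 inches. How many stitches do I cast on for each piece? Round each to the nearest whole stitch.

collar 46; pocket 21; cuff 26; back 44.

Rate = 5/2 = 2.5 sts per in.
collar: 18.5 × 2.5 = 46.25 → 46.
pocket: 8.5 × 2.5 = 21.25 → 21.
cuff: 10.5 × 2.5 = 26.25 → 26.
back: 17.5 × 2.5 = 43.75 → 44.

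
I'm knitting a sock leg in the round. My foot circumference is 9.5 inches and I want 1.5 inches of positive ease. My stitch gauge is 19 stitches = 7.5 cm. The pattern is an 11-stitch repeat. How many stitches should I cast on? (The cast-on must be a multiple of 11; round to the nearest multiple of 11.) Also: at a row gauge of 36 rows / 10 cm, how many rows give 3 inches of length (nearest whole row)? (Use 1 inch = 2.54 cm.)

Finished = 9.5 + 1.5 = 11 inches.
11 inches × 2.54 = 27.94 cm.
19/7.5 = 2.533 sts per cm; 27.94 × 2.533 = 70.78 sts.
Nearest multiple of 11 → 66.
3 inches = 7.62 cm; × 3.6 = 27.43 → 27 rows.

Cast on 66 stitches; work 27 rows.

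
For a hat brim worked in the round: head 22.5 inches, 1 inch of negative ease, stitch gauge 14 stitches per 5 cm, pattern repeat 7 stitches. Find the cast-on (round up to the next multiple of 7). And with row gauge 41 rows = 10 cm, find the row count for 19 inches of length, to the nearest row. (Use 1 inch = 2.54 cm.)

Finished = 22.5 − 1 = 21.5 inches.
21.5 inches × 2.54 = 54.61 cm.
14/5 = 2.8 sts per cm; 54.61 × 2.8 = 152.91 sts.
Next multiple of 7 → 154.
19 inches = 48.26 cm; × 4.1 = 197.87 → 198 rows.

Cast on 154 stitches; work 198 rows.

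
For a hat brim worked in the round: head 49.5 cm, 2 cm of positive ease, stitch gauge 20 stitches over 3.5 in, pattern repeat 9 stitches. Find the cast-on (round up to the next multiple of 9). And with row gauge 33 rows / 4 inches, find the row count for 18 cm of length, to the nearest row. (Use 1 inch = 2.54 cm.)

Cast on 117 stitches; work 58 rows.

Finished = 49.5 + 2 = 51.5 cm.
51.5 cm × 1/2.54 = 20.28 inches.
20/3.5 = 5.714 sts per in; 20.28 × 5.714 = 115.86 sts.
Next multiple of 9 → 117.
18 cm = 7.09 inches; × 8.25 = 58.46 → 58 rows.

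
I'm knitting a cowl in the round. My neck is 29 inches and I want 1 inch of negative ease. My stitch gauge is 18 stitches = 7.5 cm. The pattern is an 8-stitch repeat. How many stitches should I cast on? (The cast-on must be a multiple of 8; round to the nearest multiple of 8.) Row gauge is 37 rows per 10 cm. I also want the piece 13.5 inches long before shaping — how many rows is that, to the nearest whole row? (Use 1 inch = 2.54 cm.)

Finished = 29 − 1 = 28 inches.
28 inches × 2.54 = 71.12 cm.
18/7.5 = 2.4 sts per cm; 71.12 × 2.4 = 170.69 sts.
Nearest multiple of 8 → 168.
13.5 inches = 34.29 cm; × 3.7 = 126.87 → 127 rows.

Cast on 168 stitches; work 127 rows.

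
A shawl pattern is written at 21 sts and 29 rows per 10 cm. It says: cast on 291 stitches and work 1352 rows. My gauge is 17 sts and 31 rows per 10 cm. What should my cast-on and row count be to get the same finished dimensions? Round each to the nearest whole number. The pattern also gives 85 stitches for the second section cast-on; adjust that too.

Cast on 236 stitches; work 1445 rows; second section cast-on 69 stitches.

Stitches: 291 × 17/21 = 235.57 → 236.
Rows: 1352 × 31/29 = 1445.24 → 1445.
second section cast-on: 85 × 17/21 = 68.81 → 69.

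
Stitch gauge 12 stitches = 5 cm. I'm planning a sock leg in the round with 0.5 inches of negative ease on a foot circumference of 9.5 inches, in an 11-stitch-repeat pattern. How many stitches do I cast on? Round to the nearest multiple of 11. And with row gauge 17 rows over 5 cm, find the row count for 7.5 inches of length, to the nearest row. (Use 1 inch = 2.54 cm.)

Finished = 9.5 − 0.5 = 9 inches.
9 inches × 2.54 = 22.86 cm.
12/5 = 2.4 sts per cm; 22.86 × 2.4 = 54.86 sts.
Nearest multiple of 11 → 55.
7.5 inches = 19.05 cm; × 3.4 = 64.77 → 65 rows.

Cast on 55 stitches; work 65 rows.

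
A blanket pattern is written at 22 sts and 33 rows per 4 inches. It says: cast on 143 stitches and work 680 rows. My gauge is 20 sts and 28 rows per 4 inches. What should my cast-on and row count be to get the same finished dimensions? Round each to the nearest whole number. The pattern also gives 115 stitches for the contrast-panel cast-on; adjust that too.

Stitches: 143 × 20/22 = 130.00 → 130.
Rows: 680 × 28/33 = 576.97 → 577.
contrast-panel cast-on: 115 × 20/22 = 104.55 → 105.

Cast on 130 stitches; work 577 rows; contrast-panel cast-on 105 stitches.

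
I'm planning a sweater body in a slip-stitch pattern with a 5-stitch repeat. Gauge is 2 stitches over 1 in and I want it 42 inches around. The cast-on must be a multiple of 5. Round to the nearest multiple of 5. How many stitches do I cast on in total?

Cast on 85 stitches.

2 / 1 = 2 sts per inch.
42 × 2 = 84.00 sts.
Nearest multiple of 5: 85.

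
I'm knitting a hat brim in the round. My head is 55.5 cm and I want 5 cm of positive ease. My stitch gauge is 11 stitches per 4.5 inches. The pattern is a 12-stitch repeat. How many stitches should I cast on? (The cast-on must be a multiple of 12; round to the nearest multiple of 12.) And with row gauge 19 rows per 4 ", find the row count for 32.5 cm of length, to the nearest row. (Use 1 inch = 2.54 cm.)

Cast on 60 stitches; work 61 rows.

Finished = 55.5 + 5 = 60.5 cm.
60.5 cm × 1/2.54 = 23.82 inches.
11/4.5 = 2.444 sts per in; 23.82 × 2.444 = 58.22 sts.
Nearest multiple of 12 → 60.
32.5 cm = 12.80 inches; × 4.75 = 60.78 → 61 rows.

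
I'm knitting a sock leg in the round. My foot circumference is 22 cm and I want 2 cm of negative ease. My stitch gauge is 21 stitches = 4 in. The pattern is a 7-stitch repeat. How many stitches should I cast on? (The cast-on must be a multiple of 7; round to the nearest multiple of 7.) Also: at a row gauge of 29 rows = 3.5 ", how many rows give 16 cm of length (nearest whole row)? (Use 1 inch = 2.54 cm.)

Cast on 42 stitches; work 52 rows.

Finished = 22 − 2 = 20 cm.
20 cm × 1/2.54 = 7.87 inches.
21/4 = 5.25 sts per in; 7.87 × 5.25 = 41.34 sts.
Nearest multiple of 7 → 42.
16 cm = 6.30 inches; × 8.286 = 52.19 → 52 rows.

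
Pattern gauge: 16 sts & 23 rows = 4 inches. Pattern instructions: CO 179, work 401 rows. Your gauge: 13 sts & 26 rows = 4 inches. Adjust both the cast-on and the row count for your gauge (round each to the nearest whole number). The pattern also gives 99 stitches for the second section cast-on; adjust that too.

Stitches: 179 × 13/16 = 145.44 → 145.
Rows: 401 × 26/23 = 453.30 → 453.
second section cast-on: 99 × 13/16 = 80.44 → 80.

Cast on 145 stitches; work 453 rows; second section cast-on 80 stitches.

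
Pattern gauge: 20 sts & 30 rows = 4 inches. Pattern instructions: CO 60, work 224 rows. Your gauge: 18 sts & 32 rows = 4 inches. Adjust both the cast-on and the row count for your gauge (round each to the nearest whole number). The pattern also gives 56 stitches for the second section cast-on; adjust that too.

Stitches: 60 × 18/20 = 54.00 → 54.
Rows: 224 × 32/30 = 238.93 → 239.
second section cast-on: 56 × 18/20 = 50.40 → 50.

Cast on 54 stitches; work 239 rows; second section cast-on 50 stitches.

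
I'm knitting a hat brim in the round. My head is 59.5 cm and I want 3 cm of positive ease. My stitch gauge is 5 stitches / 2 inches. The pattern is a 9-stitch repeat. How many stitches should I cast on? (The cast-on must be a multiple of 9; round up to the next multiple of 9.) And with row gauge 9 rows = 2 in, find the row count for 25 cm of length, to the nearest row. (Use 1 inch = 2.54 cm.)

Finished = 59.5 + 3 = 62.5 cm.
62.5 cm × 1/2.54 = 24.61 inches.
5/2 = 2.5 sts per in; 24.61 × 2.5 = 61.52 sts.
Next multiple of 9 → 63.
25 cm = 9.84 inches; × 4.5 = 44.29 → 44 rows.

Cast on 63 stitches; work 44 rows.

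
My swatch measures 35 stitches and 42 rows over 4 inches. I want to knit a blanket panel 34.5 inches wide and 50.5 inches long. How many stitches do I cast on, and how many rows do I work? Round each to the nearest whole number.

Cast on 302 stitches and work 530 rows.

Stitch gauge = 35/4 = 8.75 sts/in; 34.5 × 8.75 = 301.88 → 302 sts.
Row gauge = 42/4 = 10.5 rows/in; 50.5 × 10.5 = 530.25 → 530 rows.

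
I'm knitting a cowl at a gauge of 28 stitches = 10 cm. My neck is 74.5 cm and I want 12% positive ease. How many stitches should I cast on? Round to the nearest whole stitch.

234 stitches.

Finished = 74.5 × 1.12 = 83.44 cm.
28 / 10 = 2.8 sts per cm.
83.44 × 2.8 = 233.63 sts.
→ 234 sts.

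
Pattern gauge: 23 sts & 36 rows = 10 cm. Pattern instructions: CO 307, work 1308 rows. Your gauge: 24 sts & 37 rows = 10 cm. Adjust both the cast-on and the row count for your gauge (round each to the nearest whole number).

Cast on 320 stitches; work 1344 rows.

Stitches: 307 × 24/23 = 320.35 → 320.
Rows: 1308 × 37/36 = 1344.33 → 1344.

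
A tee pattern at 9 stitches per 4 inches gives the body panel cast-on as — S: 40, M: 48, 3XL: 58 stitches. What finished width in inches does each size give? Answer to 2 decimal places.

9/4 = 2.25 sts per in.
S: 40 / 2.25 = 17.778 → 17.78 in.
M: 48 / 2.25 = 21.333 → 21.33 in.
3XL: 58 / 2.25 = 25.778 → 25.78 in.

S 17.78 inches; M 21.33 inches; 3XL 25.78 inches.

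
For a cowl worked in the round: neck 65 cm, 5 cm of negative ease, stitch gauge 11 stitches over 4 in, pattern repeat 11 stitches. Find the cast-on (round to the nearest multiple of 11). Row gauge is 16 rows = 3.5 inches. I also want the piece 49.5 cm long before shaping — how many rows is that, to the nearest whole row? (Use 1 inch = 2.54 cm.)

Cast on 66 stitches; work 89 rows.

Finished = 65 − 5 = 60 cm.
60 cm × 1/2.54 = 23.62 inches.
11/4 = 2.75 sts per in; 23.62 × 2.75 = 64.96 sts.
Nearest multiple of 11 → 66.
49.5 cm = 19.49 inches; × 4.571 = 89.09 → 89 rows.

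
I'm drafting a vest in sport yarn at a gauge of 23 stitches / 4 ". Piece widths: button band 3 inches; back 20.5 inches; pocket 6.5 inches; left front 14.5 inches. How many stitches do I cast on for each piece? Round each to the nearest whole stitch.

button band 17; back 118; pocket 37; left front 83.

Rate = 23/4 = 5.75 sts per in.
button band: 3 × 5.75 = 17.25 → 17.
back: 20.5 × 5.75 = 117.88 → 118.
pocket: 6.5 × 5.75 = 37.38 → 37.
left front: 14.5 × 5.75 = 83.38 → 83.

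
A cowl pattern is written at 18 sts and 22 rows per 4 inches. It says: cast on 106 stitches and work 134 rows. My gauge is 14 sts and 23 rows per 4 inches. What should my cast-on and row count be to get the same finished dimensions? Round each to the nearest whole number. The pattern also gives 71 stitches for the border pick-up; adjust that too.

Cast on 82 stitches; work 140 rows; border pick-up 55 stitches.

Stitches: 106 × 14/18 = 82.44 → 82.
Rows: 134 × 23/22 = 140.09 → 140.
border pick-up: 71 × 14/18 = 55.22 → 55.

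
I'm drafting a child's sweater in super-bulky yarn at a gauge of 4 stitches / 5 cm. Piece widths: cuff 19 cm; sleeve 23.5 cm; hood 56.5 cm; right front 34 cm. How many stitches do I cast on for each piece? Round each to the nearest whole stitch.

cuff 15; sleeve 19; hood 45; right front 27.

Rate = 4/5 = 0.8 sts per cm.
cuff: 19 × 0.8 = 15.20 → 15.
sleeve: 23.5 × 0.8 = 18.80 → 19.
hood: 56.5 × 0.8 = 45.20 → 45.
right front: 34 × 0.8 = 27.20 → 27.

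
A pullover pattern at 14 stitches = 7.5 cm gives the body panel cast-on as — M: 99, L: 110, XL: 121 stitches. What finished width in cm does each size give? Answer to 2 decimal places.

M 53.04 cm; L 58.93 cm; XL 64.82 cm.

14/7.5 = 1.867 sts per cm.
M: 99 / 1.867 = 53.036 → 53.04 cm.
L: 110 / 1.867 = 58.929 → 58.93 cm.
XL: 121 / 1.867 = 64.821 → 64.82 cm.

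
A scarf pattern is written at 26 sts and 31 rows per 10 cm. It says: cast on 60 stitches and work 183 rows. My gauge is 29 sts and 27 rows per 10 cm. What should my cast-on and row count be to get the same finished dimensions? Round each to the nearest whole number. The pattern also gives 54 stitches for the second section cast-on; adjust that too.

Cast on 67 stitches; work 159 rows; second section cast-on 60 stitches.

Stitches: 60 × 29/26 = 66.92 → 67.
Rows: 183 × 27/31 = 159.39 → 159.
second section cast-on: 54 × 29/26 = 60.23 → 60.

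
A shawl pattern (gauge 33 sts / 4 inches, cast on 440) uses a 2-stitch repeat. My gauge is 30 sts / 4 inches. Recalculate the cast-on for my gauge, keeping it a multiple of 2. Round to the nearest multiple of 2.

400 stitches.

440 × 30 / 33 = 400.00.
Nearest multiple of 2: 400.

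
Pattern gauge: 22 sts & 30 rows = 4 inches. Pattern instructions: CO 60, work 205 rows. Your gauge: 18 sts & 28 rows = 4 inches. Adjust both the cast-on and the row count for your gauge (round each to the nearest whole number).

Stitches: 60 × 18/22 = 49.09 → 49.
Rows: 205 × 28/30 = 191.33 → 191.

Cast on 49 stitches; work 191 rows.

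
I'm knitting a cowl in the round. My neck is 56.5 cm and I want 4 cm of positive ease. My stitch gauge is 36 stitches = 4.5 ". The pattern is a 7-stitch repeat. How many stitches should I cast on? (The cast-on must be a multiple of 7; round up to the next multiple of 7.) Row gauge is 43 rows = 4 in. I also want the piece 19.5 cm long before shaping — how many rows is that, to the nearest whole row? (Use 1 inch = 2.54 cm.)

Cast on 196 stitches; work 83 rows.

Finished = 56.5 + 4 = 60.5 cm.
60.5 cm × 1/2.54 = 23.82 inches.
36/4.5 = 8 sts per in; 23.82 × 8 = 190.55 sts.
Next multiple of 7 → 196.
19.5 cm = 7.68 inches; × 10.75 = 82.53 → 83 rows.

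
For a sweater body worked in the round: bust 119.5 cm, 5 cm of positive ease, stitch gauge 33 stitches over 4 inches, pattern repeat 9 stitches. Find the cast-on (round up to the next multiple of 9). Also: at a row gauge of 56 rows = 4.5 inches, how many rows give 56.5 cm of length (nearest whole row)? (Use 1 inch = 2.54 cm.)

Cast on 405 stitches; work 277 rows.

Finished = 119.5 + 5 = 124.5 cm.
124.5 cm × 1/2.54 = 49.02 inches.
33/4 = 8.25 sts per in; 49.02 × 8.25 = 404.38 sts.
Next multiple of 9 → 405.
56.5 cm = 22.24 inches; × 12.444 = 276.82 → 277 rows.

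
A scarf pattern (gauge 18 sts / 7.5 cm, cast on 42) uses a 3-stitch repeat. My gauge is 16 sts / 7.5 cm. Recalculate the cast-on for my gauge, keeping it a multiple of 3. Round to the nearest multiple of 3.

42 × 16 / 18 = 37.33.
Nearest multiple of 3: 36.

CO 36 sts.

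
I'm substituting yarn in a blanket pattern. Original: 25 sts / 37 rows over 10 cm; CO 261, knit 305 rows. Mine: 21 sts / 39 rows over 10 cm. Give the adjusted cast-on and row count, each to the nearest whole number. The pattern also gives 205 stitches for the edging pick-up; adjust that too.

Stitches: 261 × 21/25 = 219.24 → 219.
Rows: 305 × 39/37 = 321.49 → 321.
edging pick-up: 205 × 21/25 = 172.20 → 172.

Cast on 219 stitches; work 321 rows; edging pick-up 172 stitches.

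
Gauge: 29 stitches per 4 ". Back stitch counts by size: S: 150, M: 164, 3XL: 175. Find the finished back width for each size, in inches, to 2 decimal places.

29/4 = 7.25 sts per in.
S: 150 / 7.25 = 20.690 → 20.69 in.
M: 164 / 7.25 = 22.621 → 22.62 in.
3XL: 175 / 7.25 = 24.138 → 24.14 in.

S 20.69 inches; M 22.62 inches; 3XL 24.14 inches.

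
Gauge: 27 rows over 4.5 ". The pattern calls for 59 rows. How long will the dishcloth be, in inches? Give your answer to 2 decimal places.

9.83 inches.

27 rows / 4.5 inch = 6 rows per inch.
59 / 6 = 9.833 inches.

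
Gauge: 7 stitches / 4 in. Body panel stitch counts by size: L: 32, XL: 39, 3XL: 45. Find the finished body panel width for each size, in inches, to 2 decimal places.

7/4 = 1.75 sts per in.
L: 32 / 1.75 = 18.286 → 18.29 in.
XL: 39 / 1.75 = 22.286 → 22.29 in.
3XL: 45 / 1.75 = 25.714 → 25.71 in.

L 18.29 inches; XL 22.29 inches; 3XL 25.71 inches.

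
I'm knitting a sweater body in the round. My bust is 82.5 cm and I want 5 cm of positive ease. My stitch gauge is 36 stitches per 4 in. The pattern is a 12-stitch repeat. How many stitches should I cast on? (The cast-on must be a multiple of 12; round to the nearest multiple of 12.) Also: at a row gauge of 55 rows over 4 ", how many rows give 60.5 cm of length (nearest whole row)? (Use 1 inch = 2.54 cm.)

Cast on 312 stitches; work 328 rows.

Finished = 82.5 + 5 = 87.5 cm.
87.5 cm × 1/2.54 = 34.45 inches.
36/4 = 9 sts per in; 34.45 × 9 = 310.04 sts.
Nearest multiple of 12 → 312.
60.5 cm = 23.82 inches; × 13.75 = 327.51 → 328 rows.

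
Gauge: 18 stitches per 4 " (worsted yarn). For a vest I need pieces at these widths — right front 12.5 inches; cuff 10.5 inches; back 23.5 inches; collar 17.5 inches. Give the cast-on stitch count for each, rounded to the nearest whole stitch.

Rate = 18/4 = 4.5 sts per in.
right front: 12.5 × 4.5 = 56.25 → 56.
cuff: 10.5 × 4.5 = 47.25 → 47.
back: 23.5 × 4.5 = 105.75 → 106.
collar: 17.5 × 4.5 = 78.75 → 79.

right front 56; cuff 47; back 106; collar 79.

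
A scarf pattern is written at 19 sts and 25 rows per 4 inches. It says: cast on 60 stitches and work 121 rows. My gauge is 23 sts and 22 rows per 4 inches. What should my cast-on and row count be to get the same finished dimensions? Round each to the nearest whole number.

Stitches: 60 × 23/19 = 72.63 → 73.
Rows: 121 × 22/25 = 106.48 → 106.

Cast on 73 stitches; work 106 rows.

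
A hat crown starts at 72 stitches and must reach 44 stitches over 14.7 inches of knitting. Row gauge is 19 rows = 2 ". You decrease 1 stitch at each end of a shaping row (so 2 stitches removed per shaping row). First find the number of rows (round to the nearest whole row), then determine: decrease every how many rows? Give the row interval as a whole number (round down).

Rows = 14.7 × 9.5 = 139.7 → 140 rows.
Stitches to remove: 28 → 14 shaping rows (at 2 st each).
140 / 14 = 10.00 → every 10 rows.

Decrease every 10th row.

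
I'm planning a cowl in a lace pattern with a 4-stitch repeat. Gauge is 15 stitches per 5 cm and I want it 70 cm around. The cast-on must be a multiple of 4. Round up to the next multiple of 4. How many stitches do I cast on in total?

15 / 5 = 3 sts per cm.
70 × 3 = 210.00 sts.
Next multiple of 4: 212.

CO 212 sts.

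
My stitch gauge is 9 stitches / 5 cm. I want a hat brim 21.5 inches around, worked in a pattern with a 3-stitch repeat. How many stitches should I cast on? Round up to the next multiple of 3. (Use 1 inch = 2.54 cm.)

21.5 in = 21.5 × 2.54 = 54.61 cm.
9 / 5 = 1.8 sts/cm.
54.61 × 1.8 = 98.30 sts.
→ 99.

Cast on 99 stitches.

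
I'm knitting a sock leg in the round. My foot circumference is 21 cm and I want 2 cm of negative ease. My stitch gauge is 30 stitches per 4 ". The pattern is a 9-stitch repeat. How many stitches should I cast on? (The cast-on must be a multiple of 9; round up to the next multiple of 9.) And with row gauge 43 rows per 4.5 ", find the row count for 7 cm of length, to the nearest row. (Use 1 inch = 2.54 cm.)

Finished = 21 − 2 = 19 cm.
19 cm × 1/2.54 = 7.48 inches.
30/4 = 7.5 sts per in; 7.48 × 7.5 = 56.10 sts.
Next multiple of 9 → 63.
7 cm = 2.76 inches; × 9.556 = 26.33 → 26 rows.

Cast on 63 stitches; work 26 rows.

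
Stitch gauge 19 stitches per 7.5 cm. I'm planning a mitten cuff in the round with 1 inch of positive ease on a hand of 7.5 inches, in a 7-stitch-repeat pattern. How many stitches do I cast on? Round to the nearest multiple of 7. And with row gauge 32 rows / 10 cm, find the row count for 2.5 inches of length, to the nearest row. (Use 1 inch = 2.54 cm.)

Finished = 7.5 + 1 = 8.5 inches.
8.5 inches × 2.54 = 21.59 cm.
19/7.5 = 2.533 sts per cm; 21.59 × 2.533 = 54.69 sts.
Nearest multiple of 7 → 56.
2.5 inches = 6.35 cm; × 3.2 = 20.32 → 20 rows.

Cast on 56 stitches; work 20 rows.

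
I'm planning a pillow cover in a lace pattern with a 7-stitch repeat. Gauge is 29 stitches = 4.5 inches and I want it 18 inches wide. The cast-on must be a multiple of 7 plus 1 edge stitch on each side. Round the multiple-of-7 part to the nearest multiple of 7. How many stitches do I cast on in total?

29 / 4.5 = 6.444 sts per inch.
18 × 6.444 = 116.00 sts.
Less 2 edge sts → 114.00 for the repeat.
Nearest multiple of 7: 112.
Add back 2 edge sts → 114.

CO 114 sts.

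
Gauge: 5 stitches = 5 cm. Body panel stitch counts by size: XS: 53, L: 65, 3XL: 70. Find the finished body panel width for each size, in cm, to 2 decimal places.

XS 53.00 cm; L 65.00 cm; 3XL 70.00 cm.

5/5 = 1 sts per cm.
XS: 53 / 1 = 53.000 → 53.00 cm.
L: 65 / 1 = 65.000 → 65.00 cm.
3XL: 70 / 1 = 70.000 → 70.00 cm.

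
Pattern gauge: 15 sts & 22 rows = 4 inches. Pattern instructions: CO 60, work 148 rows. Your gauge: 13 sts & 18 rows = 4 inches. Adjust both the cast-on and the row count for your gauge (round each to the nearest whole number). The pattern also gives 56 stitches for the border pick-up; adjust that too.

Stitches: 60 × 13/15 = 52.00 → 52.
Rows: 148 × 18/22 = 121.09 → 121.
border pick-up: 56 × 13/15 = 48.53 → 49.

Cast on 52 stitches; work 121 rows; border pick-up 49 stitches.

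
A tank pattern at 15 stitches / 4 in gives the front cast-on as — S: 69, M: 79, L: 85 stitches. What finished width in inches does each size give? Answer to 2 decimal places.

S 18.40 inches; M 21.07 inches; L 22.67 inches.

15/4 = 3.75 sts per in.
S: 69 / 3.75 = 18.400 → 18.40 in.
M: 79 / 3.75 = 21.067 → 21.07 in.
L: 85 / 3.75 = 22.667 → 22.67 in.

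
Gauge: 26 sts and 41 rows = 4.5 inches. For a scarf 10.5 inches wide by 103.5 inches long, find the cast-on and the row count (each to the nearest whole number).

Cast on 61 stitches and work 943 rows.

Stitch gauge = 26/4.5 = 5.778 sts/in; 10.5 × 5.778 = 60.67 → 61 sts.
Row gauge = 41/4.5 = 9.111 rows/in; 103.5 × 9.111 = 943.00 → 943 rows.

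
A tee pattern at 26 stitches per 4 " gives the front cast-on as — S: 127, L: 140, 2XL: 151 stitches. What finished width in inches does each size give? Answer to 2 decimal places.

S 19.54 inches; L 21.54 inches; 2XL 23.23 inches.

26/4 = 6.5 sts per in.
S: 127 / 6.5 = 19.538 → 19.54 in.
L: 140 / 6.5 = 21.538 → 21.54 in.
2XL: 151 / 6.5 = 23.231 → 23.23 in.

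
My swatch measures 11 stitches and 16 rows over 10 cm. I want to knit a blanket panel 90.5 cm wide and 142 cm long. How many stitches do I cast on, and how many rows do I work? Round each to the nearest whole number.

Stitch gauge = 11/10 = 1.1 sts/cm; 90.5 × 1.1 = 99.55 → 100 sts.
Row gauge = 16/10 = 1.6 rows/cm; 142 × 1.6 = 227.20 → 227 rows.

Cast on 100 stitches and work 227 rows.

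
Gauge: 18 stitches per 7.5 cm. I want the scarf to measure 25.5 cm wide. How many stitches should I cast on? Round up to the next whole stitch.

62 stitches.

18 stitches / 7.5 cm = 2.4 stitches per cm.
25.5 × 2.4 = 61.20 stitches.
Round up → 62.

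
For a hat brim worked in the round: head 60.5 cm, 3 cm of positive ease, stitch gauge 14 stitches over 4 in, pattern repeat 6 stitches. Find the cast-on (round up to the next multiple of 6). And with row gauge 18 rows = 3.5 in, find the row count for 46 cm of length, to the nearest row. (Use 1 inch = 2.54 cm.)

Cast on 90 stitches; work 93 rows.

Finished = 60.5 + 3 = 63.5 cm.
63.5 cm × 1/2.54 = 25.00 inches.
14/4 = 3.5 sts per in; 25.00 × 3.5 = 87.50 sts.
Next multiple of 6 → 90.
46 cm = 18.11 inches; × 5.143 = 93.14 → 93 rows.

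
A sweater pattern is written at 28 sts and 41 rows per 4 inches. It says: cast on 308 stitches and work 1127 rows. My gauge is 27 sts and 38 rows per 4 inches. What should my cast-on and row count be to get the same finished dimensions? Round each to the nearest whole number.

Cast on 297 stitches; work 1045 rows.

Stitches: 308 × 27/28 = 297.00 → 297.
Rows: 1127 × 38/41 = 1044.54 → 1045.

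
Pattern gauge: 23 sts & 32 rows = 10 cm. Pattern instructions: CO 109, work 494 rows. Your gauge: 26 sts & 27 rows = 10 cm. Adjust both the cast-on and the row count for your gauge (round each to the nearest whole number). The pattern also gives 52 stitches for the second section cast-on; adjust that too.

Cast on 123 stitches; work 417 rows; second section cast-on 59 stitches.

Stitches: 109 × 26/23 = 123.22 → 123.
Rows: 494 × 27/32 = 416.81 → 417.
second section cast-on: 52 × 26/23 = 58.78 → 59.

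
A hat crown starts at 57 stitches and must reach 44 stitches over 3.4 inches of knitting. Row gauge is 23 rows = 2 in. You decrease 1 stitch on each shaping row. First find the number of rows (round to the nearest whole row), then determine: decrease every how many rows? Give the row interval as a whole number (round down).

Decrease every 3rd row.

Rows = 3.4 × 11.5 = 39.1 → 39 rows.
Stitches to remove: 13 → 13 shaping rows (at 1 st each).
39 / 13 = 3.00 → every 3 rows.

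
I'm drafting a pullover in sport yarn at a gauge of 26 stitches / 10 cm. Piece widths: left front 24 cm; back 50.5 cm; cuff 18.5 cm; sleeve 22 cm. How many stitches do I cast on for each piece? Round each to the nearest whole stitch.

left front 62; back 131; cuff 48; sleeve 57.

Rate = 26/10 = 2.6 sts per cm.
left front: 24 × 2.6 = 62.40 → 62.
back: 50.5 × 2.6 = 131.30 → 131.
cuff: 18.5 × 2.6 = 48.10 → 48.
sleeve: 22 × 2.6 = 57.20 → 57.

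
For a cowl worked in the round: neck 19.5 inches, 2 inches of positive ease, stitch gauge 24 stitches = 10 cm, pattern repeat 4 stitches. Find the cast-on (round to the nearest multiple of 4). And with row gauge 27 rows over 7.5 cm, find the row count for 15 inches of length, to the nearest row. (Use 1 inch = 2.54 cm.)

Finished = 19.5 + 2 = 21.5 inches.
21.5 inches × 2.54 = 54.61 cm.
24/10 = 2.4 sts per cm; 54.61 × 2.4 = 131.06 sts.
Nearest multiple of 4 → 132.
15 inches = 38.10 cm; × 3.6 = 137.16 → 137 rows.

Cast on 132 stitches; work 137 rows.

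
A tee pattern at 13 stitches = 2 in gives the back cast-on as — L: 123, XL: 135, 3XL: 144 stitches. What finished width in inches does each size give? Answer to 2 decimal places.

13/2 = 6.5 sts per in.
L: 123 / 6.5 = 18.923 → 18.92 in.
XL: 135 / 6.5 = 20.769 → 20.77 in.
3XL: 144 / 6.5 = 22.154 → 22.15 in.

L 18.92 inches; XL 20.77 inches; 3XL 22.15 inches.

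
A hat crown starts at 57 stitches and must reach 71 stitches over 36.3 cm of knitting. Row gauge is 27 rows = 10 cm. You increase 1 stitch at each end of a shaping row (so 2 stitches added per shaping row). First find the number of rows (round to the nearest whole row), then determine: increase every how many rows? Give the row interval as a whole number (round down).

Rows = 36.3 × 2.7 = 98.0 → 98 rows.
Stitches to add: 14 → 7 shaping rows (at 2 st each).
98 / 7 = 14.00 → every 14 rows.

Increase every 14th row.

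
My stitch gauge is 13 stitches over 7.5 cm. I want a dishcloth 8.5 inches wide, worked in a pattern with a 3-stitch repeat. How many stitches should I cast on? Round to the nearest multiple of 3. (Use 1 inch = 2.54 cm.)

36 stitches.

8.5 in = 8.5 × 2.54 = 21.59 cm.
13 / 7.5 = 1.733 sts/cm.
21.59 × 1.733 = 37.42 sts.
→ 36.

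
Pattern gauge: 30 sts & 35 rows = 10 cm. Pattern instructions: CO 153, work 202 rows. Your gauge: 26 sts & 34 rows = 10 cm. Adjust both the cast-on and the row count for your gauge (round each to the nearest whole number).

Stitches: 153 × 26/30 = 132.60 → 133.
Rows: 202 × 34/35 = 196.23 → 196.

Cast on 133 stitches; work 196 rows.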